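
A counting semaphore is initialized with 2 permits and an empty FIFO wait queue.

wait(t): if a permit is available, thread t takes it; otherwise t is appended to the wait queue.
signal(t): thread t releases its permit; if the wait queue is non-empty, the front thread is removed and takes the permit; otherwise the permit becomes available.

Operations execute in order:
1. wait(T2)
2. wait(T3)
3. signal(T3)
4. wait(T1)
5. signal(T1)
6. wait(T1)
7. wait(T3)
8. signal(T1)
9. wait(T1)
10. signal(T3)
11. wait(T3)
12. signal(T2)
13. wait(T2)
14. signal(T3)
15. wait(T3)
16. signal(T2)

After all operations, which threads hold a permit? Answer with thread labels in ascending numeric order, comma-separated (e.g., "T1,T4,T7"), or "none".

Step 1: wait(T2) -> count=1 queue=[] holders={T2}
Step 2: wait(T3) -> count=0 queue=[] holders={T2,T3}
Step 3: signal(T3) -> count=1 queue=[] holders={T2}
Step 4: wait(T1) -> count=0 queue=[] holders={T1,T2}
Step 5: signal(T1) -> count=1 queue=[] holders={T2}
Step 6: wait(T1) -> count=0 queue=[] holders={T1,T2}
Step 7: wait(T3) -> count=0 queue=[T3] holders={T1,T2}
Step 8: signal(T1) -> count=0 queue=[] holders={T2,T3}
Step 9: wait(T1) -> count=0 queue=[T1] holders={T2,T3}
Step 10: signal(T3) -> count=0 queue=[] holders={T1,T2}
Step 11: wait(T3) -> count=0 queue=[T3] holders={T1,T2}
Step 12: signal(T2) -> count=0 queue=[] holders={T1,T3}
Step 13: wait(T2) -> count=0 queue=[T2] holders={T1,T3}
Step 14: signal(T3) -> count=0 queue=[] holders={T1,T2}
Step 15: wait(T3) -> count=0 queue=[T3] holders={T1,T2}
Step 16: signal(T2) -> count=0 queue=[] holders={T1,T3}
Final holders: T1,T3

Answer: T1,T3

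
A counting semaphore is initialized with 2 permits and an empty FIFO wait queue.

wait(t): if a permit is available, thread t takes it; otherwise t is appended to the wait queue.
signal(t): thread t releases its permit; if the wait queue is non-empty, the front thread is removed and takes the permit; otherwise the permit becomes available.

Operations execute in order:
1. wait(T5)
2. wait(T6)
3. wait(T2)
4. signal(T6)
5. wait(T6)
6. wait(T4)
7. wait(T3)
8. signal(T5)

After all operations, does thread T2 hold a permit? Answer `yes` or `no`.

Answer: yes

Derivation:
Step 1: wait(T5) -> count=1 queue=[] holders={T5}
Step 2: wait(T6) -> count=0 queue=[] holders={T5,T6}
Step 3: wait(T2) -> count=0 queue=[T2] holders={T5,T6}
Step 4: signal(T6) -> count=0 queue=[] holders={T2,T5}
Step 5: wait(T6) -> count=0 queue=[T6] holders={T2,T5}
Step 6: wait(T4) -> count=0 queue=[T6,T4] holders={T2,T5}
Step 7: wait(T3) -> count=0 queue=[T6,T4,T3] holders={T2,T5}
Step 8: signal(T5) -> count=0 queue=[T4,T3] holders={T2,T6}
Final holders: {T2,T6} -> T2 in holders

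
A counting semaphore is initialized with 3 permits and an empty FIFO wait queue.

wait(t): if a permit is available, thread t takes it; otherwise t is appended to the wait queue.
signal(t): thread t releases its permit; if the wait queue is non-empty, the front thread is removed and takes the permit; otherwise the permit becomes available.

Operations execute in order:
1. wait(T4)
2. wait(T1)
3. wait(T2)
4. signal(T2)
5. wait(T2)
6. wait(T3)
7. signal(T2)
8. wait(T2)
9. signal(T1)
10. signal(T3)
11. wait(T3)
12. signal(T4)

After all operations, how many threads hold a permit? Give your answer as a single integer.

Step 1: wait(T4) -> count=2 queue=[] holders={T4}
Step 2: wait(T1) -> count=1 queue=[] holders={T1,T4}
Step 3: wait(T2) -> count=0 queue=[] holders={T1,T2,T4}
Step 4: signal(T2) -> count=1 queue=[] holders={T1,T4}
Step 5: wait(T2) -> count=0 queue=[] holders={T1,T2,T4}
Step 6: wait(T3) -> count=0 queue=[T3] holders={T1,T2,T4}
Step 7: signal(T2) -> count=0 queue=[] holders={T1,T3,T4}
Step 8: wait(T2) -> count=0 queue=[T2] holders={T1,T3,T4}
Step 9: signal(T1) -> count=0 queue=[] holders={T2,T3,T4}
Step 10: signal(T3) -> count=1 queue=[] holders={T2,T4}
Step 11: wait(T3) -> count=0 queue=[] holders={T2,T3,T4}
Step 12: signal(T4) -> count=1 queue=[] holders={T2,T3}
Final holders: {T2,T3} -> 2 thread(s)

Answer: 2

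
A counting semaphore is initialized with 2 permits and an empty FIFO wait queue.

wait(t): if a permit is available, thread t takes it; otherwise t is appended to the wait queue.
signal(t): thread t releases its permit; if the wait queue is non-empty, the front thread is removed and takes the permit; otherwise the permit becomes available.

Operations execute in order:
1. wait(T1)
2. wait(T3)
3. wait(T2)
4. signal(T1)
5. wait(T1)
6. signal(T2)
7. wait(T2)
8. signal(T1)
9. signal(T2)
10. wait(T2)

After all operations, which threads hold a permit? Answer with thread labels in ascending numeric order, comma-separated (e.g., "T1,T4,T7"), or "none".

Step 1: wait(T1) -> count=1 queue=[] holders={T1}
Step 2: wait(T3) -> count=0 queue=[] holders={T1,T3}
Step 3: wait(T2) -> count=0 queue=[T2] holders={T1,T3}
Step 4: signal(T1) -> count=0 queue=[] holders={T2,T3}
Step 5: wait(T1) -> count=0 queue=[T1] holders={T2,T3}
Step 6: signal(T2) -> count=0 queue=[] holders={T1,T3}
Step 7: wait(T2) -> count=0 queue=[T2] holders={T1,T3}
Step 8: signal(T1) -> count=0 queue=[] holders={T2,T3}
Step 9: signal(T2) -> count=1 queue=[] holders={T3}
Step 10: wait(T2) -> count=0 queue=[] holders={T2,T3}
Final holders: T2,T3

Answer: T2,T3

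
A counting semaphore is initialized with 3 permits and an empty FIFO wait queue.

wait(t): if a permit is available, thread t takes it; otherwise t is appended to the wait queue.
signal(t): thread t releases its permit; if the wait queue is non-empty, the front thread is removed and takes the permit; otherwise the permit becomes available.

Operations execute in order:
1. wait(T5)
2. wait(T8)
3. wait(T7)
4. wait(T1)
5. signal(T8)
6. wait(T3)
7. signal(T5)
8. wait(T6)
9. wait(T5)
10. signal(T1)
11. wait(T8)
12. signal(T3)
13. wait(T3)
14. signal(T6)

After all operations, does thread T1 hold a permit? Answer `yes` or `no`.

Step 1: wait(T5) -> count=2 queue=[] holders={T5}
Step 2: wait(T8) -> count=1 queue=[] holders={T5,T8}
Step 3: wait(T7) -> count=0 queue=[] holders={T5,T7,T8}
Step 4: wait(T1) -> count=0 queue=[T1] holders={T5,T7,T8}
Step 5: signal(T8) -> count=0 queue=[] holders={T1,T5,T7}
Step 6: wait(T3) -> count=0 queue=[T3] holders={T1,T5,T7}
Step 7: signal(T5) -> count=0 queue=[] holders={T1,T3,T7}
Step 8: wait(T6) -> count=0 queue=[T6] holders={T1,T3,T7}
Step 9: wait(T5) -> count=0 queue=[T6,T5] holders={T1,T3,T7}
Step 10: signal(T1) -> count=0 queue=[T5] holders={T3,T6,T7}
Step 11: wait(T8) -> count=0 queue=[T5,T8] holders={T3,T6,T7}
Step 12: signal(T3) -> count=0 queue=[T8] holders={T5,T6,T7}
Step 13: wait(T3) -> count=0 queue=[T8,T3] holders={T5,T6,T7}
Step 14: signal(T6) -> count=0 queue=[T3] holders={T5,T7,T8}
Final holders: {T5,T7,T8} -> T1 not in holders

Answer: no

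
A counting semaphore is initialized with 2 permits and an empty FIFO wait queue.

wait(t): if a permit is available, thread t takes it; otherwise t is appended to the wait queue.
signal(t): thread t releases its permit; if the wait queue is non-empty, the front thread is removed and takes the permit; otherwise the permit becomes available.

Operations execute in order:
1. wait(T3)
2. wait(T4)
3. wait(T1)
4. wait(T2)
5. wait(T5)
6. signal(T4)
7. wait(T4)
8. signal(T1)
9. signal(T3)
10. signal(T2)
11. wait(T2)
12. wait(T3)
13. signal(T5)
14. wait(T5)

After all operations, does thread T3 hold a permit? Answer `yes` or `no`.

Answer: no

Derivation:
Step 1: wait(T3) -> count=1 queue=[] holders={T3}
Step 2: wait(T4) -> count=0 queue=[] holders={T3,T4}
Step 3: wait(T1) -> count=0 queue=[T1] holders={T3,T4}
Step 4: wait(T2) -> count=0 queue=[T1,T2] holders={T3,T4}
Step 5: wait(T5) -> count=0 queue=[T1,T2,T5] holders={T3,T4}
Step 6: signal(T4) -> count=0 queue=[T2,T5] holders={T1,T3}
Step 7: wait(T4) -> count=0 queue=[T2,T5,T4] holders={T1,T3}
Step 8: signal(T1) -> count=0 queue=[T5,T4] holders={T2,T3}
Step 9: signal(T3) -> count=0 queue=[T4] holders={T2,T5}
Step 10: signal(T2) -> count=0 queue=[] holders={T4,T5}
Step 11: wait(T2) -> count=0 queue=[T2] holders={T4,T5}
Step 12: wait(T3) -> count=0 queue=[T2,T3] holders={T4,T5}
Step 13: signal(T5) -> count=0 queue=[T3] holders={T2,T4}
Step 14: wait(T5) -> count=0 queue=[T3,T5] holders={T2,T4}
Final holders: {T2,T4} -> T3 not in holders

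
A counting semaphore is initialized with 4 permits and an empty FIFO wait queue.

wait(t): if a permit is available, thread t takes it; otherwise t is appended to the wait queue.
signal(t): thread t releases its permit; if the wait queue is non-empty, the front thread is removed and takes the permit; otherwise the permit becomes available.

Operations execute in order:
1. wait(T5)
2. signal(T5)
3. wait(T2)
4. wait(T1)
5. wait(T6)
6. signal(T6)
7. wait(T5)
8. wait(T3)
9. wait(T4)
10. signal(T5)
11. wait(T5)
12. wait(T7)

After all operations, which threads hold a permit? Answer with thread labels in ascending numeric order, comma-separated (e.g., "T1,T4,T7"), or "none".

Answer: T1,T2,T3,T4

Derivation:
Step 1: wait(T5) -> count=3 queue=[] holders={T5}
Step 2: signal(T5) -> count=4 queue=[] holders={none}
Step 3: wait(T2) -> count=3 queue=[] holders={T2}
Step 4: wait(T1) -> count=2 queue=[] holders={T1,T2}
Step 5: wait(T6) -> count=1 queue=[] holders={T1,T2,T6}
Step 6: signal(T6) -> count=2 queue=[] holders={T1,T2}
Step 7: wait(T5) -> count=1 queue=[] holders={T1,T2,T5}
Step 8: wait(T3) -> count=0 queue=[] holders={T1,T2,T3,T5}
Step 9: wait(T4) -> count=0 queue=[T4] holders={T1,T2,T3,T5}
Step 10: signal(T5) -> count=0 queue=[] holders={T1,T2,T3,T4}
Step 11: wait(T5) -> count=0 queue=[T5] holders={T1,T2,T3,T4}
Step 12: wait(T7) -> count=0 queue=[T5,T7] holders={T1,T2,T3,T4}
Final holders: T1,T2,T3,T4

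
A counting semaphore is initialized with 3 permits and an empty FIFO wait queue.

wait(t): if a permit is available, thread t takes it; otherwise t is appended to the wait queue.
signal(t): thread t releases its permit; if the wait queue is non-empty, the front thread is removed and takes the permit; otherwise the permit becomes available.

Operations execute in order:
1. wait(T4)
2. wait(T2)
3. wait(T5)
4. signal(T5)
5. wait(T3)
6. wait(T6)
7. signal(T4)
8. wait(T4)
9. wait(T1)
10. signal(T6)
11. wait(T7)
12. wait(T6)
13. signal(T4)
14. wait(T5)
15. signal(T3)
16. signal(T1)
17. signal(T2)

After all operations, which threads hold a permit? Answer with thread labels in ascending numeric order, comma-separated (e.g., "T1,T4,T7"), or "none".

Answer: T5,T6,T7

Derivation:
Step 1: wait(T4) -> count=2 queue=[] holders={T4}
Step 2: wait(T2) -> count=1 queue=[] holders={T2,T4}
Step 3: wait(T5) -> count=0 queue=[] holders={T2,T4,T5}
Step 4: signal(T5) -> count=1 queue=[] holders={T2,T4}
Step 5: wait(T3) -> count=0 queue=[] holders={T2,T3,T4}
Step 6: wait(T6) -> count=0 queue=[T6] holders={T2,T3,T4}
Step 7: signal(T4) -> count=0 queue=[] holders={T2,T3,T6}
Step 8: wait(T4) -> count=0 queue=[T4] holders={T2,T3,T6}
Step 9: wait(T1) -> count=0 queue=[T4,T1] holders={T2,T3,T6}
Step 10: signal(T6) -> count=0 queue=[T1] holders={T2,T3,T4}
Step 11: wait(T7) -> count=0 queue=[T1,T7] holders={T2,T3,T4}
Step 12: wait(T6) -> count=0 queue=[T1,T7,T6] holders={T2,T3,T4}
Step 13: signal(T4) -> count=0 queue=[T7,T6] holders={T1,T2,T3}
Step 14: wait(T5) -> count=0 queue=[T7,T6,T5] holders={T1,T2,T3}
Step 15: signal(T3) -> count=0 queue=[T6,T5] holders={T1,T2,T7}
Step 16: signal(T1) -> count=0 queue=[T5] holders={T2,T6,T7}
Step 17: signal(T2) -> count=0 queue=[] holders={T5,T6,T7}
Final holders: T5,T6,T7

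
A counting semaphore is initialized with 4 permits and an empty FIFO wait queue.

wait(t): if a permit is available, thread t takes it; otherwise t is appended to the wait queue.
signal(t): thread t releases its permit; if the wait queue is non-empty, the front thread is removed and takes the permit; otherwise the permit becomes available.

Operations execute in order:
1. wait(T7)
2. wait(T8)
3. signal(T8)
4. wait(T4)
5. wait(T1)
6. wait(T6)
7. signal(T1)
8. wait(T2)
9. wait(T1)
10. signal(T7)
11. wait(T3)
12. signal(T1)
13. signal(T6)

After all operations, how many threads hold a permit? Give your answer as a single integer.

Step 1: wait(T7) -> count=3 queue=[] holders={T7}
Step 2: wait(T8) -> count=2 queue=[] holders={T7,T8}
Step 3: signal(T8) -> count=3 queue=[] holders={T7}
Step 4: wait(T4) -> count=2 queue=[] holders={T4,T7}
Step 5: wait(T1) -> count=1 queue=[] holders={T1,T4,T7}
Step 6: wait(T6) -> count=0 queue=[] holders={T1,T4,T6,T7}
Step 7: signal(T1) -> count=1 queue=[] holders={T4,T6,T7}
Step 8: wait(T2) -> count=0 queue=[] holders={T2,T4,T6,T7}
Step 9: wait(T1) -> count=0 queue=[T1] holders={T2,T4,T6,T7}
Step 10: signal(T7) -> count=0 queue=[] holders={T1,T2,T4,T6}
Step 11: wait(T3) -> count=0 queue=[T3] holders={T1,T2,T4,T6}
Step 12: signal(T1) -> count=0 queue=[] holders={T2,T3,T4,T6}
Step 13: signal(T6) -> count=1 queue=[] holders={T2,T3,T4}
Final holders: {T2,T3,T4} -> 3 thread(s)

Answer: 3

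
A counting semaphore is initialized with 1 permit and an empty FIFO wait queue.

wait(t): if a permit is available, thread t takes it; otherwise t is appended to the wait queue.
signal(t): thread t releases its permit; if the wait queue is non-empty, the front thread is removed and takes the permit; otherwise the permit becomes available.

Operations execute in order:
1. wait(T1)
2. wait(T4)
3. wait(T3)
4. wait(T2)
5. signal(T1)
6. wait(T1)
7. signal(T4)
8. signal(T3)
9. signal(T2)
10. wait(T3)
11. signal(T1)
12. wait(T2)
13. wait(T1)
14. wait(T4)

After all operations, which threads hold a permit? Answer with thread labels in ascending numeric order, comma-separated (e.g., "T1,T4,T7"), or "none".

Step 1: wait(T1) -> count=0 queue=[] holders={T1}
Step 2: wait(T4) -> count=0 queue=[T4] holders={T1}
Step 3: wait(T3) -> count=0 queue=[T4,T3] holders={T1}
Step 4: wait(T2) -> count=0 queue=[T4,T3,T2] holders={T1}
Step 5: signal(T1) -> count=0 queue=[T3,T2] holders={T4}
Step 6: wait(T1) -> count=0 queue=[T3,T2,T1] holders={T4}
Step 7: signal(T4) -> count=0 queue=[T2,T1] holders={T3}
Step 8: signal(T3) -> count=0 queue=[T1] holders={T2}
Step 9: signal(T2) -> count=0 queue=[] holders={T1}
Step 10: wait(T3) -> count=0 queue=[T3] holders={T1}
Step 11: signal(T1) -> count=0 queue=[] holders={T3}
Step 12: wait(T2) -> count=0 queue=[T2] holders={T3}
Step 13: wait(T1) -> count=0 queue=[T2,T1] holders={T3}
Step 14: wait(T4) -> count=0 queue=[T2,T1,T4] holders={T3}
Final holders: T3

Answer: T3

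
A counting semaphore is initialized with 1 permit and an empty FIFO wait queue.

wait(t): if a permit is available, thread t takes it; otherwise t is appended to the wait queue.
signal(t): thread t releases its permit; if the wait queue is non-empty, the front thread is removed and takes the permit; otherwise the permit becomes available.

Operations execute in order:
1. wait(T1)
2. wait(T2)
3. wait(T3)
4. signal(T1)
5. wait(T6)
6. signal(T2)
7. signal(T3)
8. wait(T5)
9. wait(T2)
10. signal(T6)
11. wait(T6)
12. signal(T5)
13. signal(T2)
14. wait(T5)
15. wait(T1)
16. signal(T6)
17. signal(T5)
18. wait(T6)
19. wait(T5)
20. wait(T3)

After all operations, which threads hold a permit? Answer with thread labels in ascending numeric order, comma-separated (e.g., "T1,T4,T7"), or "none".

Answer: T1

Derivation:
Step 1: wait(T1) -> count=0 queue=[] holders={T1}
Step 2: wait(T2) -> count=0 queue=[T2] holders={T1}
Step 3: wait(T3) -> count=0 queue=[T2,T3] holders={T1}
Step 4: signal(T1) -> count=0 queue=[T3] holders={T2}
Step 5: wait(T6) -> count=0 queue=[T3,T6] holders={T2}
Step 6: signal(T2) -> count=0 queue=[T6] holders={T3}
Step 7: signal(T3) -> count=0 queue=[] holders={T6}
Step 8: wait(T5) -> count=0 queue=[T5] holders={T6}
Step 9: wait(T2) -> count=0 queue=[T5,T2] holders={T6}
Step 10: signal(T6) -> count=0 queue=[T2] holders={T5}
Step 11: wait(T6) -> count=0 queue=[T2,T6] holders={T5}
Step 12: signal(T5) -> count=0 queue=[T6] holders={T2}
Step 13: signal(T2) -> count=0 queue=[] holders={T6}
Step 14: wait(T5) -> count=0 queue=[T5] holders={T6}
Step 15: wait(T1) -> count=0 queue=[T5,T1] holders={T6}
Step 16: signal(T6) -> count=0 queue=[T1] holders={T5}
Step 17: signal(T5) -> count=0 queue=[] holders={T1}
Step 18: wait(T6) -> count=0 queue=[T6] holders={T1}
Step 19: wait(T5) -> count=0 queue=[T6,T5] holders={T1}
Step 20: wait(T3) -> count=0 queue=[T6,T5,T3] holders={T1}
Final holders: T1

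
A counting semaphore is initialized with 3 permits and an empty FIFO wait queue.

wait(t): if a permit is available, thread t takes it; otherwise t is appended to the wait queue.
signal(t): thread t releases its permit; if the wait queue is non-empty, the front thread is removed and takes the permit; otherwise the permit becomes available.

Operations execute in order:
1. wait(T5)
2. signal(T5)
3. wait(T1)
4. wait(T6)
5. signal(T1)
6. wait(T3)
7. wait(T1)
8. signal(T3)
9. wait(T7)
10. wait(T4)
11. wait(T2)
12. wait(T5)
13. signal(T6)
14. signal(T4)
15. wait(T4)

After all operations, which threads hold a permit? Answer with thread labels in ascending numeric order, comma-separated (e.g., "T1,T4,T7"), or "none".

Step 1: wait(T5) -> count=2 queue=[] holders={T5}
Step 2: signal(T5) -> count=3 queue=[] holders={none}
Step 3: wait(T1) -> count=2 queue=[] holders={T1}
Step 4: wait(T6) -> count=1 queue=[] holders={T1,T6}
Step 5: signal(T1) -> count=2 queue=[] holders={T6}
Step 6: wait(T3) -> count=1 queue=[] holders={T3,T6}
Step 7: wait(T1) -> count=0 queue=[] holders={T1,T3,T6}
Step 8: signal(T3) -> count=1 queue=[] holders={T1,T6}
Step 9: wait(T7) -> count=0 queue=[] holders={T1,T6,T7}
Step 10: wait(T4) -> count=0 queue=[T4] holders={T1,T6,T7}
Step 11: wait(T2) -> count=0 queue=[T4,T2] holders={T1,T6,T7}
Step 12: wait(T5) -> count=0 queue=[T4,T2,T5] holders={T1,T6,T7}
Step 13: signal(T6) -> count=0 queue=[T2,T5] holders={T1,T4,T7}
Step 14: signal(T4) -> count=0 queue=[T5] holders={T1,T2,T7}
Step 15: wait(T4) -> count=0 queue=[T5,T4] holders={T1,T2,T7}
Final holders: T1,T2,T7

Answer: T1,T2,T7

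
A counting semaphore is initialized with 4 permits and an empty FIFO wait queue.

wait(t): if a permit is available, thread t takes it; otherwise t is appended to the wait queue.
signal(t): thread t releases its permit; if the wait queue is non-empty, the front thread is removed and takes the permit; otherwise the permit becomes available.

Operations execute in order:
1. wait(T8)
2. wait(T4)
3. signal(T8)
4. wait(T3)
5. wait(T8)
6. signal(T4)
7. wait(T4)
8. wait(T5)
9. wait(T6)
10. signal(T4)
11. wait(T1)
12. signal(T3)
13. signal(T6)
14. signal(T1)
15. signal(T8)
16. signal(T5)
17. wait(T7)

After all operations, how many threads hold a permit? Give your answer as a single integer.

Step 1: wait(T8) -> count=3 queue=[] holders={T8}
Step 2: wait(T4) -> count=2 queue=[] holders={T4,T8}
Step 3: signal(T8) -> count=3 queue=[] holders={T4}
Step 4: wait(T3) -> count=2 queue=[] holders={T3,T4}
Step 5: wait(T8) -> count=1 queue=[] holders={T3,T4,T8}
Step 6: signal(T4) -> count=2 queue=[] holders={T3,T8}
Step 7: wait(T4) -> count=1 queue=[] holders={T3,T4,T8}
Step 8: wait(T5) -> count=0 queue=[] holders={T3,T4,T5,T8}
Step 9: wait(T6) -> count=0 queue=[T6] holders={T3,T4,T5,T8}
Step 10: signal(T4) -> count=0 queue=[] holders={T3,T5,T6,T8}
Step 11: wait(T1) -> count=0 queue=[T1] holders={T3,T5,T6,T8}
Step 12: signal(T3) -> count=0 queue=[] holders={T1,T5,T6,T8}
Step 13: signal(T6) -> count=1 queue=[] holders={T1,T5,T8}
Step 14: signal(T1) -> count=2 queue=[] holders={T5,T8}
Step 15: signal(T8) -> count=3 queue=[] holders={T5}
Step 16: signal(T5) -> count=4 queue=[] holders={none}
Step 17: wait(T7) -> count=3 queue=[] holders={T7}
Final holders: {T7} -> 1 thread(s)

Answer: 1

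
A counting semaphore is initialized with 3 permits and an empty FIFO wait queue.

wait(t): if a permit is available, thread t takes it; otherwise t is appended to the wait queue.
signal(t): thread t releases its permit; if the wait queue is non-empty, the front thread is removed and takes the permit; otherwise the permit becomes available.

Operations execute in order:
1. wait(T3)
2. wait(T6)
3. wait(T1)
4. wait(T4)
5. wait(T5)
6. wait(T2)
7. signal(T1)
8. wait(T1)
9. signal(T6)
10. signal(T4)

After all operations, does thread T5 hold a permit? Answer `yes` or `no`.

Answer: yes

Derivation:
Step 1: wait(T3) -> count=2 queue=[] holders={T3}
Step 2: wait(T6) -> count=1 queue=[] holders={T3,T6}
Step 3: wait(T1) -> count=0 queue=[] holders={T1,T3,T6}
Step 4: wait(T4) -> count=0 queue=[T4] holders={T1,T3,T6}
Step 5: wait(T5) -> count=0 queue=[T4,T5] holders={T1,T3,T6}
Step 6: wait(T2) -> count=0 queue=[T4,T5,T2] holders={T1,T3,T6}
Step 7: signal(T1) -> count=0 queue=[T5,T2] holders={T3,T4,T6}
Step 8: wait(T1) -> count=0 queue=[T5,T2,T1] holders={T3,T4,T6}
Step 9: signal(T6) -> count=0 queue=[T2,T1] holders={T3,T4,T5}
Step 10: signal(T4) -> count=0 queue=[T1] holders={T2,T3,T5}
Final holders: {T2,T3,T5} -> T5 in holders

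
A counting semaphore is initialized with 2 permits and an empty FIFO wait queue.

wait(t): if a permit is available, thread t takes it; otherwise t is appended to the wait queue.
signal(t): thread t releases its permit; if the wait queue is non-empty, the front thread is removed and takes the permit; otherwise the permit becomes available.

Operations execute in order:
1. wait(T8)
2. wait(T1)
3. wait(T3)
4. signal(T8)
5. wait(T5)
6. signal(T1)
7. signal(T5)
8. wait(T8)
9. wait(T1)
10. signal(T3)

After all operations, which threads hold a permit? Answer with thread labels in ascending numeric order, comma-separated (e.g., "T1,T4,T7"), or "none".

Answer: T1,T8

Derivation:
Step 1: wait(T8) -> count=1 queue=[] holders={T8}
Step 2: wait(T1) -> count=0 queue=[] holders={T1,T8}
Step 3: wait(T3) -> count=0 queue=[T3] holders={T1,T8}
Step 4: signal(T8) -> count=0 queue=[] holders={T1,T3}
Step 5: wait(T5) -> count=0 queue=[T5] holders={T1,T3}
Step 6: signal(T1) -> count=0 queue=[] holders={T3,T5}
Step 7: signal(T5) -> count=1 queue=[] holders={T3}
Step 8: wait(T8) -> count=0 queue=[] holders={T3,T8}
Step 9: wait(T1) -> count=0 queue=[T1] holders={T3,T8}
Step 10: signal(T3) -> count=0 queue=[] holders={T1,T8}
Final holders: T1,T8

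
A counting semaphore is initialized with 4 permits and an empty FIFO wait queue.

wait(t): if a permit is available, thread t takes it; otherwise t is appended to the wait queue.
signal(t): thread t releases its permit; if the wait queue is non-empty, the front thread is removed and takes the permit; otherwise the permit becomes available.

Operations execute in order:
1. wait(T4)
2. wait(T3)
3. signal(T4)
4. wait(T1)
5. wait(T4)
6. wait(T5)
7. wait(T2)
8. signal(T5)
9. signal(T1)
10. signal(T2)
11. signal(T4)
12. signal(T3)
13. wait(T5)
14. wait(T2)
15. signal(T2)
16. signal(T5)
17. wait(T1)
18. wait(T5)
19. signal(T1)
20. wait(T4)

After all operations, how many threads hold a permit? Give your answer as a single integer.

Step 1: wait(T4) -> count=3 queue=[] holders={T4}
Step 2: wait(T3) -> count=2 queue=[] holders={T3,T4}
Step 3: signal(T4) -> count=3 queue=[] holders={T3}
Step 4: wait(T1) -> count=2 queue=[] holders={T1,T3}
Step 5: wait(T4) -> count=1 queue=[] holders={T1,T3,T4}
Step 6: wait(T5) -> count=0 queue=[] holders={T1,T3,T4,T5}
Step 7: wait(T2) -> count=0 queue=[T2] holders={T1,T3,T4,T5}
Step 8: signal(T5) -> count=0 queue=[] holders={T1,T2,T3,T4}
Step 9: signal(T1) -> count=1 queue=[] holders={T2,T3,T4}
Step 10: signal(T2) -> count=2 queue=[] holders={T3,T4}
Step 11: signal(T4) -> count=3 queue=[] holders={T3}
Step 12: signal(T3) -> count=4 queue=[] holders={none}
Step 13: wait(T5) -> count=3 queue=[] holders={T5}
Step 14: wait(T2) -> count=2 queue=[] holders={T2,T5}
Step 15: signal(T2) -> count=3 queue=[] holders={T5}
Step 16: signal(T5) -> count=4 queue=[] holders={none}
Step 17: wait(T1) -> count=3 queue=[] holders={T1}
Step 18: wait(T5) -> count=2 queue=[] holders={T1,T5}
Step 19: signal(T1) -> count=3 queue=[] holders={T5}
Step 20: wait(T4) -> count=2 queue=[] holders={T4,T5}
Final holders: {T4,T5} -> 2 thread(s)

Answer: 2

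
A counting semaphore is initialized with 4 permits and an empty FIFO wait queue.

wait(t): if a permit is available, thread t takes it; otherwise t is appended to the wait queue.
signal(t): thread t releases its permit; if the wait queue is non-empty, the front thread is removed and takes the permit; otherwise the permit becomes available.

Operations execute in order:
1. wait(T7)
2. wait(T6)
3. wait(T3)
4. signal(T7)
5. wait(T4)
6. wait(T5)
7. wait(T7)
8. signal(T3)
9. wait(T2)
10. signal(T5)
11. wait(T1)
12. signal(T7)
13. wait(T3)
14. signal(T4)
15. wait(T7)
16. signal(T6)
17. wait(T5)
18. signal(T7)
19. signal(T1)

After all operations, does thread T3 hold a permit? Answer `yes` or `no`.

Step 1: wait(T7) -> count=3 queue=[] holders={T7}
Step 2: wait(T6) -> count=2 queue=[] holders={T6,T7}
Step 3: wait(T3) -> count=1 queue=[] holders={T3,T6,T7}
Step 4: signal(T7) -> count=2 queue=[] holders={T3,T6}
Step 5: wait(T4) -> count=1 queue=[] holders={T3,T4,T6}
Step 6: wait(T5) -> count=0 queue=[] holders={T3,T4,T5,T6}
Step 7: wait(T7) -> count=0 queue=[T7] holders={T3,T4,T5,T6}
Step 8: signal(T3) -> count=0 queue=[] holders={T4,T5,T6,T7}
Step 9: wait(T2) -> count=0 queue=[T2] holders={T4,T5,T6,T7}
Step 10: signal(T5) -> count=0 queue=[] holders={T2,T4,T6,T7}
Step 11: wait(T1) -> count=0 queue=[T1] holders={T2,T4,T6,T7}
Step 12: signal(T7) -> count=0 queue=[] holders={T1,T2,T4,T6}
Step 13: wait(T3) -> count=0 queue=[T3] holders={T1,T2,T4,T6}
Step 14: signal(T4) -> count=0 queue=[] holders={T1,T2,T3,T6}
Step 15: wait(T7) -> count=0 queue=[T7] holders={T1,T2,T3,T6}
Step 16: signal(T6) -> count=0 queue=[] holders={T1,T2,T3,T7}
Step 17: wait(T5) -> count=0 queue=[T5] holders={T1,T2,T3,T7}
Step 18: signal(T7) -> count=0 queue=[] holders={T1,T2,T3,T5}
Step 19: signal(T1) -> count=1 queue=[] holders={T2,T3,T5}
Final holders: {T2,T3,T5} -> T3 in holders

Answer: yes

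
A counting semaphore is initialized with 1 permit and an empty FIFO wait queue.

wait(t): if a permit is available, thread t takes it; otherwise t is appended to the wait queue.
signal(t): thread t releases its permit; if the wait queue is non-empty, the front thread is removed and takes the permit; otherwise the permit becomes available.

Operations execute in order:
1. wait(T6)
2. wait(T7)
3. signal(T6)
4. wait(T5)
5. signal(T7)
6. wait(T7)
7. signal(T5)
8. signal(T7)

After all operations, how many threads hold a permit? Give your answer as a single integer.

Step 1: wait(T6) -> count=0 queue=[] holders={T6}
Step 2: wait(T7) -> count=0 queue=[T7] holders={T6}
Step 3: signal(T6) -> count=0 queue=[] holders={T7}
Step 4: wait(T5) -> count=0 queue=[T5] holders={T7}
Step 5: signal(T7) -> count=0 queue=[] holders={T5}
Step 6: wait(T7) -> count=0 queue=[T7] holders={T5}
Step 7: signal(T5) -> count=0 queue=[] holders={T7}
Step 8: signal(T7) -> count=1 queue=[] holders={none}
Final holders: {none} -> 0 thread(s)

Answer: 0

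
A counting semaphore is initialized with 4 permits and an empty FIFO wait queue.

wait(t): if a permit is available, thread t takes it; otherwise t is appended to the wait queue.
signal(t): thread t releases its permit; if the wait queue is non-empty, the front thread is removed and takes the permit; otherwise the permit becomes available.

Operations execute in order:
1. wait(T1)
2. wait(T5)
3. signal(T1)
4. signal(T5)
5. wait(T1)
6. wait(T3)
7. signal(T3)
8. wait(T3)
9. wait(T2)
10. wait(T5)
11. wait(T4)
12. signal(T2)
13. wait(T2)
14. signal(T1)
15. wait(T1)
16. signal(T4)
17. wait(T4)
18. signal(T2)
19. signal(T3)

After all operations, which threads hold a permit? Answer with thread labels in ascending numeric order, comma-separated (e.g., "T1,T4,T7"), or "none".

Step 1: wait(T1) -> count=3 queue=[] holders={T1}
Step 2: wait(T5) -> count=2 queue=[] holders={T1,T5}
Step 3: signal(T1) -> count=3 queue=[] holders={T5}
Step 4: signal(T5) -> count=4 queue=[] holders={none}
Step 5: wait(T1) -> count=3 queue=[] holders={T1}
Step 6: wait(T3) -> count=2 queue=[] holders={T1,T3}
Step 7: signal(T3) -> count=3 queue=[] holders={T1}
Step 8: wait(T3) -> count=2 queue=[] holders={T1,T3}
Step 9: wait(T2) -> count=1 queue=[] holders={T1,T2,T3}
Step 10: wait(T5) -> count=0 queue=[] holders={T1,T2,T3,T5}
Step 11: wait(T4) -> count=0 queue=[T4] holders={T1,T2,T3,T5}
Step 12: signal(T2) -> count=0 queue=[] holders={T1,T3,T4,T5}
Step 13: wait(T2) -> count=0 queue=[T2] holders={T1,T3,T4,T5}
Step 14: signal(T1) -> count=0 queue=[] holders={T2,T3,T4,T5}
Step 15: wait(T1) -> count=0 queue=[T1] holders={T2,T3,T4,T5}
Step 16: signal(T4) -> count=0 queue=[] holders={T1,T2,T3,T5}
Step 17: wait(T4) -> count=0 queue=[T4] holders={T1,T2,T3,T5}
Step 18: signal(T2) -> count=0 queue=[] holders={T1,T3,T4,T5}
Step 19: signal(T3) -> count=1 queue=[] holders={T1,T4,T5}
Final holders: T1,T4,T5

Answer: T1,T4,T5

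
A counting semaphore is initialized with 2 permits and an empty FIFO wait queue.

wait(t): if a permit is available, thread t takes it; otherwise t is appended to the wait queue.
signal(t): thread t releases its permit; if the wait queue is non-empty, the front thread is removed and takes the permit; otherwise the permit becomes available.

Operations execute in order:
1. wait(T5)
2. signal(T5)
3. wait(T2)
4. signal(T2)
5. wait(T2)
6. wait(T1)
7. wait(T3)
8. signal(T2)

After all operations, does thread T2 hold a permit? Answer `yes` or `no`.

Step 1: wait(T5) -> count=1 queue=[] holders={T5}
Step 2: signal(T5) -> count=2 queue=[] holders={none}
Step 3: wait(T2) -> count=1 queue=[] holders={T2}
Step 4: signal(T2) -> count=2 queue=[] holders={none}
Step 5: wait(T2) -> count=1 queue=[] holders={T2}
Step 6: wait(T1) -> count=0 queue=[] holders={T1,T2}
Step 7: wait(T3) -> count=0 queue=[T3] holders={T1,T2}
Step 8: signal(T2) -> count=0 queue=[] holders={T1,T3}
Final holders: {T1,T3} -> T2 not in holders

Answer: no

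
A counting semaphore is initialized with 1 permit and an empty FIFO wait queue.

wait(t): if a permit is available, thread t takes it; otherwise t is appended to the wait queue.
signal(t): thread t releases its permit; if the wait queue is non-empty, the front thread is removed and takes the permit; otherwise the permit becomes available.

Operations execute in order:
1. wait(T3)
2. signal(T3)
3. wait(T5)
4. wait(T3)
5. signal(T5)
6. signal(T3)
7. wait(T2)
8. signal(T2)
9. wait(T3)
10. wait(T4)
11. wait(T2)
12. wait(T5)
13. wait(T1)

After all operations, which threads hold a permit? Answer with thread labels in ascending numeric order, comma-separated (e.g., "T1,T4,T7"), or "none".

Step 1: wait(T3) -> count=0 queue=[] holders={T3}
Step 2: signal(T3) -> count=1 queue=[] holders={none}
Step 3: wait(T5) -> count=0 queue=[] holders={T5}
Step 4: wait(T3) -> count=0 queue=[T3] holders={T5}
Step 5: signal(T5) -> count=0 queue=[] holders={T3}
Step 6: signal(T3) -> count=1 queue=[] holders={none}
Step 7: wait(T2) -> count=0 queue=[] holders={T2}
Step 8: signal(T2) -> count=1 queue=[] holders={none}
Step 9: wait(T3) -> count=0 queue=[] holders={T3}
Step 10: wait(T4) -> count=0 queue=[T4] holders={T3}
Step 11: wait(T2) -> count=0 queue=[T4,T2] holders={T3}
Step 12: wait(T5) -> count=0 queue=[T4,T2,T5] holders={T3}
Step 13: wait(T1) -> count=0 queue=[T4,T2,T5,T1] holders={T3}
Final holders: T3

Answer: T3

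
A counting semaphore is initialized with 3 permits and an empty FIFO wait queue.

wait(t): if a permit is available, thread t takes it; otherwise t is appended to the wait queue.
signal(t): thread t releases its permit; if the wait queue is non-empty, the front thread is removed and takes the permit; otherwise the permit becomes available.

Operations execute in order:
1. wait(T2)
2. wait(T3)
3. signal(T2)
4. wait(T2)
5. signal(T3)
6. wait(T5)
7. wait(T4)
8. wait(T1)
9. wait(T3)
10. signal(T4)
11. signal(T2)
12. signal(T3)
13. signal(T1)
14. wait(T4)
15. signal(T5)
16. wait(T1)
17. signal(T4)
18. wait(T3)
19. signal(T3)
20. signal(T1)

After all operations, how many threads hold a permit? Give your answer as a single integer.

Step 1: wait(T2) -> count=2 queue=[] holders={T2}
Step 2: wait(T3) -> count=1 queue=[] holders={T2,T3}
Step 3: signal(T2) -> count=2 queue=[] holders={T3}
Step 4: wait(T2) -> count=1 queue=[] holders={T2,T3}
Step 5: signal(T3) -> count=2 queue=[] holders={T2}
Step 6: wait(T5) -> count=1 queue=[] holders={T2,T5}
Step 7: wait(T4) -> count=0 queue=[] holders={T2,T4,T5}
Step 8: wait(T1) -> count=0 queue=[T1] holders={T2,T4,T5}
Step 9: wait(T3) -> count=0 queue=[T1,T3] holders={T2,T4,T5}
Step 10: signal(T4) -> count=0 queue=[T3] holders={T1,T2,T5}
Step 11: signal(T2) -> count=0 queue=[] holders={T1,T3,T5}
Step 12: signal(T3) -> count=1 queue=[] holders={T1,T5}
Step 13: signal(T1) -> count=2 queue=[] holders={T5}
Step 14: wait(T4) -> count=1 queue=[] holders={T4,T5}
Step 15: signal(T5) -> count=2 queue=[] holders={T4}
Step 16: wait(T1) -> count=1 queue=[] holders={T1,T4}
Step 17: signal(T4) -> count=2 queue=[] holders={T1}
Step 18: wait(T3) -> count=1 queue=[] holders={T1,T3}
Step 19: signal(T3) -> count=2 queue=[] holders={T1}
Step 20: signal(T1) -> count=3 queue=[] holders={none}
Final holders: {none} -> 0 thread(s)

Answer: 0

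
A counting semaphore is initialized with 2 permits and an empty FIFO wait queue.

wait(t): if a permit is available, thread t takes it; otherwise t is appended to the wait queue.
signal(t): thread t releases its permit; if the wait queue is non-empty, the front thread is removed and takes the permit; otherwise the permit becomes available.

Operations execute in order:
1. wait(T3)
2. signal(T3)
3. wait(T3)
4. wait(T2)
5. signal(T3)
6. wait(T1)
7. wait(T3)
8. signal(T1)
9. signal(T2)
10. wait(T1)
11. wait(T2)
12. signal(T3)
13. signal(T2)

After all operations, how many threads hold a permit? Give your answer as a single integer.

Answer: 1

Derivation:
Step 1: wait(T3) -> count=1 queue=[] holders={T3}
Step 2: signal(T3) -> count=2 queue=[] holders={none}
Step 3: wait(T3) -> count=1 queue=[] holders={T3}
Step 4: wait(T2) -> count=0 queue=[] holders={T2,T3}
Step 5: signal(T3) -> count=1 queue=[] holders={T2}
Step 6: wait(T1) -> count=0 queue=[] holders={T1,T2}
Step 7: wait(T3) -> count=0 queue=[T3] holders={T1,T2}
Step 8: signal(T1) -> count=0 queue=[] holders={T2,T3}
Step 9: signal(T2) -> count=1 queue=[] holders={T3}
Step 10: wait(T1) -> count=0 queue=[] holders={T1,T3}
Step 11: wait(T2) -> count=0 queue=[T2] holders={T1,T3}
Step 12: signal(T3) -> count=0 queue=[] holders={T1,T2}
Step 13: signal(T2) -> count=1 queue=[] holders={T1}
Final holders: {T1} -> 1 thread(s)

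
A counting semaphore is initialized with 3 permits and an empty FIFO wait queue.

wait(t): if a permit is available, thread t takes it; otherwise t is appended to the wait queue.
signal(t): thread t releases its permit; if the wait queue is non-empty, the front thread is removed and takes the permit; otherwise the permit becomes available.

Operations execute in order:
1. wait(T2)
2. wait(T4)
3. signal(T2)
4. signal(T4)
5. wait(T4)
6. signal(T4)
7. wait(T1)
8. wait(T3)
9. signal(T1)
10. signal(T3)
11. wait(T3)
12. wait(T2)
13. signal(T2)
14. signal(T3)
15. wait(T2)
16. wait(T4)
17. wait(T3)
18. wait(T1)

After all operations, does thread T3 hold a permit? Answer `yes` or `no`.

Answer: yes

Derivation:
Step 1: wait(T2) -> count=2 queue=[] holders={T2}
Step 2: wait(T4) -> count=1 queue=[] holders={T2,T4}
Step 3: signal(T2) -> count=2 queue=[] holders={T4}
Step 4: signal(T4) -> count=3 queue=[] holders={none}
Step 5: wait(T4) -> count=2 queue=[] holders={T4}
Step 6: signal(T4) -> count=3 queue=[] holders={none}
Step 7: wait(T1) -> count=2 queue=[] holders={T1}
Step 8: wait(T3) -> count=1 queue=[] holders={T1,T3}
Step 9: signal(T1) -> count=2 queue=[] holders={T3}
Step 10: signal(T3) -> count=3 queue=[] holders={none}
Step 11: wait(T3) -> count=2 queue=[] holders={T3}
Step 12: wait(T2) -> count=1 queue=[] holders={T2,T3}
Step 13: signal(T2) -> count=2 queue=[] holders={T3}
Step 14: signal(T3) -> count=3 queue=[] holders={none}
Step 15: wait(T2) -> count=2 queue=[] holders={T2}
Step 16: wait(T4) -> count=1 queue=[] holders={T2,T4}
Step 17: wait(T3) -> count=0 queue=[] holders={T2,T3,T4}
Step 18: wait(T1) -> count=0 queue=[T1] holders={T2,T3,T4}
Final holders: {T2,T3,T4} -> T3 in holders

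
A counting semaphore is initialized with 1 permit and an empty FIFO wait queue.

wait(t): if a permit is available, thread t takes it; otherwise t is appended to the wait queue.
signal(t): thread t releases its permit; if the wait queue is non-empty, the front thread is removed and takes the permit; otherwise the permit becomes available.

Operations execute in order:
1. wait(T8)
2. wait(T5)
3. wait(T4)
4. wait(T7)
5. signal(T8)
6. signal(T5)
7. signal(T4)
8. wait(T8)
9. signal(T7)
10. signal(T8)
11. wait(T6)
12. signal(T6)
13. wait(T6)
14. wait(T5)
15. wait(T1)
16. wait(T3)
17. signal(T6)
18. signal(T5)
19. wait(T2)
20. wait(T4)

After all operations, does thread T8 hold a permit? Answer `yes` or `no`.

Answer: no

Derivation:
Step 1: wait(T8) -> count=0 queue=[] holders={T8}
Step 2: wait(T5) -> count=0 queue=[T5] holders={T8}
Step 3: wait(T4) -> count=0 queue=[T5,T4] holders={T8}
Step 4: wait(T7) -> count=0 queue=[T5,T4,T7] holders={T8}
Step 5: signal(T8) -> count=0 queue=[T4,T7] holders={T5}
Step 6: signal(T5) -> count=0 queue=[T7] holders={T4}
Step 7: signal(T4) -> count=0 queue=[] holders={T7}
Step 8: wait(T8) -> count=0 queue=[T8] holders={T7}
Step 9: signal(T7) -> count=0 queue=[] holders={T8}
Step 10: signal(T8) -> count=1 queue=[] holders={none}
Step 11: wait(T6) -> count=0 queue=[] holders={T6}
Step 12: signal(T6) -> count=1 queue=[] holders={none}
Step 13: wait(T6) -> count=0 queue=[] holders={T6}
Step 14: wait(T5) -> count=0 queue=[T5] holders={T6}
Step 15: wait(T1) -> count=0 queue=[T5,T1] holders={T6}
Step 16: wait(T3) -> count=0 queue=[T5,T1,T3] holders={T6}
Step 17: signal(T6) -> count=0 queue=[T1,T3] holders={T5}
Step 18: signal(T5) -> count=0 queue=[T3] holders={T1}
Step 19: wait(T2) -> count=0 queue=[T3,T2] holders={T1}
Step 20: wait(T4) -> count=0 queue=[T3,T2,T4] holders={T1}
Final holders: {T1} -> T8 not in holders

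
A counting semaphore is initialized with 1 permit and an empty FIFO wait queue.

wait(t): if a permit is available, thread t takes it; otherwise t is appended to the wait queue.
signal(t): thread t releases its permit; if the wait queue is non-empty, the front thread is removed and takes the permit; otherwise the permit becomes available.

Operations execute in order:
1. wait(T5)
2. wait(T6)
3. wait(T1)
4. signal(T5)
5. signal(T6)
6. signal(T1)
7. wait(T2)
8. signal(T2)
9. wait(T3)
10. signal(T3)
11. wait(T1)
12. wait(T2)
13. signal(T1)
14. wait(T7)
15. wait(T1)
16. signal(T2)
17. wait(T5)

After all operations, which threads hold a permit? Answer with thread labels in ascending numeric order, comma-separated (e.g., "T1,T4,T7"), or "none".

Answer: T7

Derivation:
Step 1: wait(T5) -> count=0 queue=[] holders={T5}
Step 2: wait(T6) -> count=0 queue=[T6] holders={T5}
Step 3: wait(T1) -> count=0 queue=[T6,T1] holders={T5}
Step 4: signal(T5) -> count=0 queue=[T1] holders={T6}
Step 5: signal(T6) -> count=0 queue=[] holders={T1}
Step 6: signal(T1) -> count=1 queue=[] holders={none}
Step 7: wait(T2) -> count=0 queue=[] holders={T2}
Step 8: signal(T2) -> count=1 queue=[] holders={none}
Step 9: wait(T3) -> count=0 queue=[] holders={T3}
Step 10: signal(T3) -> count=1 queue=[] holders={none}
Step 11: wait(T1) -> count=0 queue=[] holders={T1}
Step 12: wait(T2) -> count=0 queue=[T2] holders={T1}
Step 13: signal(T1) -> count=0 queue=[] holders={T2}
Step 14: wait(T7) -> count=0 queue=[T7] holders={T2}
Step 15: wait(T1) -> count=0 queue=[T7,T1] holders={T2}
Step 16: signal(T2) -> count=0 queue=[T1] holders={T7}
Step 17: wait(T5) -> count=0 queue=[T1,T5] holders={T7}
Final holders: T7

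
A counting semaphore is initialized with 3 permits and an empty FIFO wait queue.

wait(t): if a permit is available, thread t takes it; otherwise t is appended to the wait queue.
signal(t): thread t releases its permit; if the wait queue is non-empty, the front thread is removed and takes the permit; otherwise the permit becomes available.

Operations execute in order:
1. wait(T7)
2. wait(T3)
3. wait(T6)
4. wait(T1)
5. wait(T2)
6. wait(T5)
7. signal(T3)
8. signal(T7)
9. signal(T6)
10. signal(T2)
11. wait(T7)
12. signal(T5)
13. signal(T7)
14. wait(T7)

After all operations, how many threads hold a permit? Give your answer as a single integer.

Answer: 2

Derivation:
Step 1: wait(T7) -> count=2 queue=[] holders={T7}
Step 2: wait(T3) -> count=1 queue=[] holders={T3,T7}
Step 3: wait(T6) -> count=0 queue=[] holders={T3,T6,T7}
Step 4: wait(T1) -> count=0 queue=[T1] holders={T3,T6,T7}
Step 5: wait(T2) -> count=0 queue=[T1,T2] holders={T3,T6,T7}
Step 6: wait(T5) -> count=0 queue=[T1,T2,T5] holders={T3,T6,T7}
Step 7: signal(T3) -> count=0 queue=[T2,T5] holders={T1,T6,T7}
Step 8: signal(T7) -> count=0 queue=[T5] holders={T1,T2,T6}
Step 9: signal(T6) -> count=0 queue=[] holders={T1,T2,T5}
Step 10: signal(T2) -> count=1 queue=[] holders={T1,T5}
Step 11: wait(T7) -> count=0 queue=[] holders={T1,T5,T7}
Step 12: signal(T5) -> count=1 queue=[] holders={T1,T7}
Step 13: signal(T7) -> count=2 queue=[] holders={T1}
Step 14: wait(T7) -> count=1 queue=[] holders={T1,T7}
Final holders: {T1,T7} -> 2 thread(s)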